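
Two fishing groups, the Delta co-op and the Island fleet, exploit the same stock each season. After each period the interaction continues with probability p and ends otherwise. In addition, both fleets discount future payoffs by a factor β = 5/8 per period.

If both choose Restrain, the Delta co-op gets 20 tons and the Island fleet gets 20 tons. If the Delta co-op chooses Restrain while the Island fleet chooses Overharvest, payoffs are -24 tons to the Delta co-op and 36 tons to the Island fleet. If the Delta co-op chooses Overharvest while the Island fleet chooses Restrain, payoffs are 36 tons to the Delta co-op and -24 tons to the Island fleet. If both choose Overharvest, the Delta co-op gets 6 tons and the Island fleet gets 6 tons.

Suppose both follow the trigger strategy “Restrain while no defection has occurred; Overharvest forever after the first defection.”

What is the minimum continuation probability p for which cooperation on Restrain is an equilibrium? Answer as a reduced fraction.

Expected continuation weight on next period's payoff is β·p = 5/8·p, which plays the role of the discount factor.
Cooperation requires 5/8·p ≥ (36−20)/(36−6) = 8/15, hence p ≥ 64/75.

64/75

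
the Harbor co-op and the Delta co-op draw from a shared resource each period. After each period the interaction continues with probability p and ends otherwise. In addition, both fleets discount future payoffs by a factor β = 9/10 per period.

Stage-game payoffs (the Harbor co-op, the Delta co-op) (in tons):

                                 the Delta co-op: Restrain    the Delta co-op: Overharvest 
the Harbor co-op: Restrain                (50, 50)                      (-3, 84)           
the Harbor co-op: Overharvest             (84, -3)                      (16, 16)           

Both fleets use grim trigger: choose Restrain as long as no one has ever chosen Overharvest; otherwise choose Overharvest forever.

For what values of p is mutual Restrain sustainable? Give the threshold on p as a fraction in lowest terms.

With continuation probability p and discount β, the effective per-period discount factor is βp.
Grim-trigger IC: βp ≥ (84−50)/(84−16) = 1/2.
So p ≥ (1/2)/(9/10) = 5/9.

5/9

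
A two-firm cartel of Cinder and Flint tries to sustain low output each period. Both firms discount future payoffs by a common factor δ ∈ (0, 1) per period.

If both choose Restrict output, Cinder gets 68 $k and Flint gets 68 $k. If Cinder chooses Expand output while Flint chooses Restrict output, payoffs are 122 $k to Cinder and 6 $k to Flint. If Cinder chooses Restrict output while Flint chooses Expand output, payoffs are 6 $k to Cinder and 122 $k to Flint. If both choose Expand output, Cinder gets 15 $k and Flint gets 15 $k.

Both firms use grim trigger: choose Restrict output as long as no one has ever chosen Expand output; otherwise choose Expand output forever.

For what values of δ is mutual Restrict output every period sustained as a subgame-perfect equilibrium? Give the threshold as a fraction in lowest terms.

54/107

68/(1−δ) ≥ 122 + 15δ/(1−δ)
68 ≥ 122 − 107δ
δ ≥ 54/107.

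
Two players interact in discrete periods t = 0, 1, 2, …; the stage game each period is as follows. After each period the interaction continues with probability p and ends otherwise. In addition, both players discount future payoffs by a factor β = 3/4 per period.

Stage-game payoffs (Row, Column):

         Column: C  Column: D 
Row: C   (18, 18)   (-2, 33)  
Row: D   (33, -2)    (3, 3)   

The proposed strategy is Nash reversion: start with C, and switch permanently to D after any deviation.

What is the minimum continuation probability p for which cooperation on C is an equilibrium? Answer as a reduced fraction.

Expected continuation weight on next period's payoff is β·p = 3/4·p, which plays the role of the discount factor.
Cooperation requires 3/4·p ≥ (33−18)/(33−3) = 1/2, hence p ≥ 2/3.

2/3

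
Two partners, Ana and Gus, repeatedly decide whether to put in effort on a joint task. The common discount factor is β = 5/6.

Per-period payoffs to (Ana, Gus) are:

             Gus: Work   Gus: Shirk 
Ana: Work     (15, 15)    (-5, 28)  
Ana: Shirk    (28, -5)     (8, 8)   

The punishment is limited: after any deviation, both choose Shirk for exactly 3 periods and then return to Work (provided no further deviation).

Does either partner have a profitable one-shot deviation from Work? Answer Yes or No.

IC: β+…+β^3 ≥ (28−15)/(15−8) = 13/7.
At β = 5/6: partial sum = 2.1065 ≥ 1.8571. Cooperation sustainable.

No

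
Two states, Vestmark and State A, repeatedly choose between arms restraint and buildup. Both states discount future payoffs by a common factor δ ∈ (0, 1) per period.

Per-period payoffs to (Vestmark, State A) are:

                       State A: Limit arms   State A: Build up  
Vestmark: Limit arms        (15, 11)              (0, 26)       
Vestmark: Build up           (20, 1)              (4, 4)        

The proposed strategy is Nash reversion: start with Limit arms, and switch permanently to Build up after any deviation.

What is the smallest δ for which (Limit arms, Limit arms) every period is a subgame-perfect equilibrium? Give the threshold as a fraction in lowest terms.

Vestmark: cooperation gives 15 each period; deviation gives 20 once then 4 forever.
  15/(1−δ) ≥ 20 + 4δ/(1−δ) ⇒ δ ≥ 5/16.
State A: cooperation gives 11 each period; deviation gives 26 once then 4 forever.
  δ ≥ 15/22.
Both must hold, so the binding constraint is State A's: δ ≥ 15/22.

15/22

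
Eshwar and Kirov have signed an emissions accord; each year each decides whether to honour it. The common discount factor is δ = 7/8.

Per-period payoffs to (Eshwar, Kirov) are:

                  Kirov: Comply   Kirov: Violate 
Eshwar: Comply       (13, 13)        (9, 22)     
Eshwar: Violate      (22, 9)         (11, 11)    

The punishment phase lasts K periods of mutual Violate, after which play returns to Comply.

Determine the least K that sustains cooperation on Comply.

Need Σ_{k=1}^{K} δ^k ≥ (22−13)/(13−11) = 4.5000 at δ = 7/8.
At K = 7 the sum is 4.2511 < 4.5000; at K = 8 it is 4.5947 ≥ 4.5000.
So the minimum punishment length is K = 8.

8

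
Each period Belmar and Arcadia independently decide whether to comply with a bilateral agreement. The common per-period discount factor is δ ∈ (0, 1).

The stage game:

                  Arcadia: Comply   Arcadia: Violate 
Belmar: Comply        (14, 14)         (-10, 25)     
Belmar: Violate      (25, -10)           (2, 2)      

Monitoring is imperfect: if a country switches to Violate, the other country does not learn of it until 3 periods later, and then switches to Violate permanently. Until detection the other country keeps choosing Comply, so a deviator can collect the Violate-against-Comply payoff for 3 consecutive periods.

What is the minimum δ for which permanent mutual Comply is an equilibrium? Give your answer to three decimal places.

Deviating for the 3 undetected periods gains 25−14 = 11 per period over cooperation, then loses 14−2 = 12 per period forever once punishment starts.
Gain: 11(1 + δ + … + δ^2); loss: 12·δ^3/(1−δ).
No profitable deviation ⇔ 11(1−δ^3) ≤ 12·δ^3, i.e. δ^3 ≥ 11/(11+12) = 11/23.
Hence δ ≥ (11/23)^(1/3) ≈ 0.782.

0.782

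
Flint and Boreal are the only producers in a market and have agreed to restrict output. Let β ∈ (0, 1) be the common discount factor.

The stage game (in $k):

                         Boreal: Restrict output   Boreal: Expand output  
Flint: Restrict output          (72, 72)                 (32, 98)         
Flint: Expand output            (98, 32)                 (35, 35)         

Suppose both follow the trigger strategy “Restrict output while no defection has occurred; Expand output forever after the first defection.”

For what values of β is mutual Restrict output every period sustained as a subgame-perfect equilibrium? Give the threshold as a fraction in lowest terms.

Cooperation forever yields 72 each period: 72/(1−β).
Deviating yields 98 once, then 35 forever: 98 + 35β/(1−β).
No profitable deviation requires 72/(1−β) ≥ 98 + 35β/(1−β).
Multiplying by (1−β): 72 ≥ 98(1−β) + 35β = 98 − 63β.
So 63β ≥ 26, i.e. β ≥ 26/63.

26/63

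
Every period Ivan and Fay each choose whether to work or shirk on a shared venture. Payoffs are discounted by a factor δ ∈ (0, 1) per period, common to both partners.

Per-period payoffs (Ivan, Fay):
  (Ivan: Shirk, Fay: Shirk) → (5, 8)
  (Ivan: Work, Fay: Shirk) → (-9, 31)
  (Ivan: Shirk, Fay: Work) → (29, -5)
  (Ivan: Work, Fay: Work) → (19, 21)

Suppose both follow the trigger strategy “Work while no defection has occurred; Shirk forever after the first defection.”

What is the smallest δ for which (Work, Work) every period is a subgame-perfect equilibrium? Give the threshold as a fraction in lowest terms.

For Ivan: deviation gain 29−19 = 10, per-period punishment loss 19−5 = 14. IC gives δ ≥ 10/24 = 5/12.
For Fay: gain 10, loss 13 per period, so δ ≥ 10/23.
The tighter constraint is Fay's, so cooperation needs δ ≥ 10/23.

10/23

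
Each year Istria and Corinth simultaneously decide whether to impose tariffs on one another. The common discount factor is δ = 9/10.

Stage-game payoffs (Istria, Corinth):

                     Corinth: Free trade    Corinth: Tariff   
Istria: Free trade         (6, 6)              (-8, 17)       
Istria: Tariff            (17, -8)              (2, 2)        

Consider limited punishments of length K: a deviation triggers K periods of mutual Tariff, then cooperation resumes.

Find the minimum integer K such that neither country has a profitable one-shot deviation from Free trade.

4

Need Σ_{k=1}^{K} δ^k ≥ (17−6)/(6−2) = 2.7500 at δ = 9/10.
At K = 3 the sum is 2.4390 < 2.7500; at K = 4 it is 3.0951 ≥ 2.7500.
So the minimum punishment length is K = 4.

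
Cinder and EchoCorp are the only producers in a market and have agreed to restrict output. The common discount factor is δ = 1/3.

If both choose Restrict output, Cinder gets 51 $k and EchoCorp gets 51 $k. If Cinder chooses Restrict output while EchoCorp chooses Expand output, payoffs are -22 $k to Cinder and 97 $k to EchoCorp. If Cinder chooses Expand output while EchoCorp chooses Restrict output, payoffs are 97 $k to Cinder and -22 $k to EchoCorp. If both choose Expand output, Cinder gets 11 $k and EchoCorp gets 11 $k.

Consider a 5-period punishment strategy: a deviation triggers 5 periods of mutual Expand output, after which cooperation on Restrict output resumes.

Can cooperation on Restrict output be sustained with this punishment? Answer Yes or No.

No

A one-shot deviation gives 97 now, then 11 for 5 periods, then back to 51.
Gain from deviating: (97−51) today; loss: (51−11) in each of the next 5 periods.
No-deviation condition: (51−11)(δ+…+δ^5) ≥ 97−51, i.e. δ+…+δ^5 ≥ 23/20.
At δ = 1/3: δ+…+δ^5 = 0.4979 < 1.1500.
So cooperation is not sustainable.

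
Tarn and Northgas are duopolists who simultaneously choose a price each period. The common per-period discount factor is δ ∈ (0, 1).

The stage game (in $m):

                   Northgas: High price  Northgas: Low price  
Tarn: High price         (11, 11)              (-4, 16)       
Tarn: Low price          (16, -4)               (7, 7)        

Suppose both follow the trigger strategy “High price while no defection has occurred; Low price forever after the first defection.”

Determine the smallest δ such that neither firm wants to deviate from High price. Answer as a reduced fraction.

5/9

11/(1−δ) ≥ 16 + 7δ/(1−δ)
11 ≥ 16 − 9δ
δ ≥ 5/9.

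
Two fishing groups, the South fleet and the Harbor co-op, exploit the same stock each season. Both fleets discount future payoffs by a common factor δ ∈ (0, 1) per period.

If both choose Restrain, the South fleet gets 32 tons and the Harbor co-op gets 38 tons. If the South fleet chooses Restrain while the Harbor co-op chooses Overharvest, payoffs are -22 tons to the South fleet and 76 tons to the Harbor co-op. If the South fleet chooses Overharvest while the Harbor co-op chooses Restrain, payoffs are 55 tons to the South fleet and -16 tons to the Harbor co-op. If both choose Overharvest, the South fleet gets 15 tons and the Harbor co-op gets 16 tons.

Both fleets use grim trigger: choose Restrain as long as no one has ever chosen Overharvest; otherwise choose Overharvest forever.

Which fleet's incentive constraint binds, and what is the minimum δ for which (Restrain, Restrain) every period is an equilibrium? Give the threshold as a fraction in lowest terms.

the South fleet's threshold: (55−32)/(55−15) = 23/40.
the Harbor co-op's threshold: (76−38)/(76−16) = 19/30.
23/40 < 19/30, so the Harbor co-op binds and δ* = 19/30.

the Harbor co-op; δ ≥ 19/30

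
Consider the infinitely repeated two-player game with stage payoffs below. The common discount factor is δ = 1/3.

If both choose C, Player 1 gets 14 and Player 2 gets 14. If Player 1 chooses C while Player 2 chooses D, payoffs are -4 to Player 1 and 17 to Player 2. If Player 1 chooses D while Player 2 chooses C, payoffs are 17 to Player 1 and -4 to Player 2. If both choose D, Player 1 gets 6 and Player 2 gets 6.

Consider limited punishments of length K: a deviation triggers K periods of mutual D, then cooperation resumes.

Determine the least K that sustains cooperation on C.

2

No profitable deviation requires (14−6)(δ+…+δ^K) ≥ 17−14, i.e. δ+…+δ^K ≥ 3/8 ≈ 0.3750.
With δ = 1/3, the partial sums are K=1: 0.3333, K=2: 0.4444.
K = 2 is the first length at which the sum reaches 0.3750.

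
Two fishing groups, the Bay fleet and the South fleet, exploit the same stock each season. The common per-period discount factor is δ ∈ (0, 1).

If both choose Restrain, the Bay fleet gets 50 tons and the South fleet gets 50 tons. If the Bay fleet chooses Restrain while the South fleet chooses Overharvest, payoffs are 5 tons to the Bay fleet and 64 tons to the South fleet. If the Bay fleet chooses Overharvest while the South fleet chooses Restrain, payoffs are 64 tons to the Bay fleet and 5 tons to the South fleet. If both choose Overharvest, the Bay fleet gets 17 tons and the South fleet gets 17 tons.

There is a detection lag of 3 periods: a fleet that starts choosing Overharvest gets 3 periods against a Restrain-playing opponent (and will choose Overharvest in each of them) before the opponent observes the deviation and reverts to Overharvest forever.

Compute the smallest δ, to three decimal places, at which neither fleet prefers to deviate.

0.668

A deviator earns 64 for 3 periods, then 17 forever; cooperating earns 50 forever. Multiplying the IC by (1−δ):
50 ≥ 64(1−δ^3) + 17δ^3, so 47·δ^3 ≥ 14 and δ^3 ≥ 14/47.
δ ≥ (14/47)^(1/3) ≈ 0.668.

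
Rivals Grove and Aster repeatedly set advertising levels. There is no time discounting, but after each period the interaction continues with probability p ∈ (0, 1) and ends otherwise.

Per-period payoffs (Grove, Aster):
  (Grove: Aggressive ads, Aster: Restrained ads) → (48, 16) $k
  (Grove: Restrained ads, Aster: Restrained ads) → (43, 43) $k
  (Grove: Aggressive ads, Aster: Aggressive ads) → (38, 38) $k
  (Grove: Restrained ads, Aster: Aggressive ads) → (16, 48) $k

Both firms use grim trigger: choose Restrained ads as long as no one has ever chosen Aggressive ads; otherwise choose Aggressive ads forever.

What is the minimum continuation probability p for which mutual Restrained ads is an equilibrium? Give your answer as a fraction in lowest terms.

With no time discounting, the continuation probability p plays the role of the discount factor.
Grim-trigger IC: 43/(1−p) ≥ 48 + 38p/(1−p) ⇒ p ≥ (48−43)/(48−38) = 1/2.

1/2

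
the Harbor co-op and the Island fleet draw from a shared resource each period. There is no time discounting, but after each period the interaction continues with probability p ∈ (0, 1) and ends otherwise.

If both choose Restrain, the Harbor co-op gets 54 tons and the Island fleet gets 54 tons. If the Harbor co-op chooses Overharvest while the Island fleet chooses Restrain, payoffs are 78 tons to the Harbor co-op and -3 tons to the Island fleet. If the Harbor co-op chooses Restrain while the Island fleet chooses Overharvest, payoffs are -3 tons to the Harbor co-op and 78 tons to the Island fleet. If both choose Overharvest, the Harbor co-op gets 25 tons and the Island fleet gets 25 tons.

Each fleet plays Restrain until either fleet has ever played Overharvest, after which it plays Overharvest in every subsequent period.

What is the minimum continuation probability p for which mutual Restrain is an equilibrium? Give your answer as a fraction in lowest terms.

24/53

With no time discounting, the continuation probability p plays the role of the discount factor.
Grim-trigger IC: 54/(1−p) ≥ 78 + 25p/(1−p) ⇒ p ≥ (78−54)/(78−25) = 24/53.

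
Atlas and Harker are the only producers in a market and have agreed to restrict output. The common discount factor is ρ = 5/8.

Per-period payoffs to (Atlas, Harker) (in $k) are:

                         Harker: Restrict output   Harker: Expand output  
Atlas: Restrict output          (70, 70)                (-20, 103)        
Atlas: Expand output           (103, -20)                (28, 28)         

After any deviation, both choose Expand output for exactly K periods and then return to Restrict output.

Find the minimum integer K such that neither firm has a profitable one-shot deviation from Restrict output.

2

IC: ρ(1−ρ^K)/(1−ρ) ≥ (103−70)/(70−28) = 11/14.
With ρ = 5/8: need 1 − ρ^K ≥ 11/14·(1−5/8)/(5/8), i.e. ρ^K ≤ 0.5286.
Since (5/8)^1 = 0.6250 and (5/8)^2 = 0.3906, the smallest such K is 2.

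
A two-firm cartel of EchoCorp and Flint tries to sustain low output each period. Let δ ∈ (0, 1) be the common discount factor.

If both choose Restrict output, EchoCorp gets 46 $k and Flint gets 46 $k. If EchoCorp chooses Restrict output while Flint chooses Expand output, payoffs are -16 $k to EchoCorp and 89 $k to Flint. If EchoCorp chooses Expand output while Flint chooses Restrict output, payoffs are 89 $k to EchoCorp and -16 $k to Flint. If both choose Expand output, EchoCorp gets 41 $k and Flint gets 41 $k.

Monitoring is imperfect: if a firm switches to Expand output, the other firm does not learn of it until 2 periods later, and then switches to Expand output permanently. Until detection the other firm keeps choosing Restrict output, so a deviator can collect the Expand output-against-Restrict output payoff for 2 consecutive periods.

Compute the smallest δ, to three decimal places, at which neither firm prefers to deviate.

0.946

The best deviation is to choose Expand output for all 2 undetected periods, earning 89 each, then 41 forever once detected.
Deviation value: 89(1−δ^2)/(1−δ) + 41δ^2/(1−δ); cooperation value: 46/(1−δ).
IC: 46 ≥ 89(1−δ^2) + 41δ^2 = 89 − 48δ^2.
So δ^2 ≥ 43/48, giving δ ≥ (43/48)^(1/2) ≈ 0.946.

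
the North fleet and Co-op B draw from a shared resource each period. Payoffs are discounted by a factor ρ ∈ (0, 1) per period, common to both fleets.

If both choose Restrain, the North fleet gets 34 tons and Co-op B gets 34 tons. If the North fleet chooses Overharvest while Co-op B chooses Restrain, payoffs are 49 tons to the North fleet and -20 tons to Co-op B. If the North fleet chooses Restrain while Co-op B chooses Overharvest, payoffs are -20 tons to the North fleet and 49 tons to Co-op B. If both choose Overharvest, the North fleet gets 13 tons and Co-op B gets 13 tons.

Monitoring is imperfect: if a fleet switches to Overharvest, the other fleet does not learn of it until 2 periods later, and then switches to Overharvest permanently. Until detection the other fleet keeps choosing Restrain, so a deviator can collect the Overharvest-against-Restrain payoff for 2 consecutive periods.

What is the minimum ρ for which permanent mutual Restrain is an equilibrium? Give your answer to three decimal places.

A deviator earns 49 for 2 periods, then 13 forever; cooperating earns 34 forever. Multiplying the IC by (1−ρ):
34 ≥ 49(1−ρ^2) + 13ρ^2, so 36·ρ^2 ≥ 15 and ρ^2 ≥ 5/12.
ρ ≥ (5/12)^(1/2) ≈ 0.645.

0.645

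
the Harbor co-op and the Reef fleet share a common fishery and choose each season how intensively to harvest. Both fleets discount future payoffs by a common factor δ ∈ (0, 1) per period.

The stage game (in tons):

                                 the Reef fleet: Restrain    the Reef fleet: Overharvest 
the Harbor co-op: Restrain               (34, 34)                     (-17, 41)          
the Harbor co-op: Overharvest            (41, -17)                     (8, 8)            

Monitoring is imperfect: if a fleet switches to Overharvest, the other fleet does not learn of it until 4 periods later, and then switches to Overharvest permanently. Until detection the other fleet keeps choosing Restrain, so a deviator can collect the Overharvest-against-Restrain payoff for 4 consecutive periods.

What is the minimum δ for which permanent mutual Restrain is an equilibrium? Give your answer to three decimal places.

0.679

The best deviation is to choose Overharvest for all 4 undetected periods, earning 41 each, then 8 forever once detected.
Deviation value: 41(1−δ^4)/(1−δ) + 8δ^4/(1−δ); cooperation value: 34/(1−δ).
IC: 34 ≥ 41(1−δ^4) + 8δ^4 = 41 − 33δ^4.
So δ^4 ≥ 7/33, giving δ ≥ (7/33)^(1/4) ≈ 0.679.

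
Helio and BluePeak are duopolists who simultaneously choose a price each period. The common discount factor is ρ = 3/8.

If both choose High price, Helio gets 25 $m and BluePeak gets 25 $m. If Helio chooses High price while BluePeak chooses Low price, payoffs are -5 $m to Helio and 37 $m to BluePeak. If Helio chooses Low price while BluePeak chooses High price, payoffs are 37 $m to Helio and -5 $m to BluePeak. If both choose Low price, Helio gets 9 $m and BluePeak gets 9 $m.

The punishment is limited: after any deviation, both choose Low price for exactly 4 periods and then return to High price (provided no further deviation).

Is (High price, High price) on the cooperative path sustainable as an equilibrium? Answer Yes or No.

No

Comparing payoff streams over the 5 periods until play realigns: cooperate → 25(1+ρ+…+ρ^4); deviate → 37 + 9(ρ+…+ρ^4).
Cooperation is sustained iff (25−9)(ρ+…+ρ^4) ≥ 37−25.
ρ+…+ρ^4 = 3/8·(1−(3/8)^4)/(1−3/8) = 0.5881, and (37−25)/(25−9) = 0.7500.
0.5881 < 0.7500, so cooperation is not sustainable.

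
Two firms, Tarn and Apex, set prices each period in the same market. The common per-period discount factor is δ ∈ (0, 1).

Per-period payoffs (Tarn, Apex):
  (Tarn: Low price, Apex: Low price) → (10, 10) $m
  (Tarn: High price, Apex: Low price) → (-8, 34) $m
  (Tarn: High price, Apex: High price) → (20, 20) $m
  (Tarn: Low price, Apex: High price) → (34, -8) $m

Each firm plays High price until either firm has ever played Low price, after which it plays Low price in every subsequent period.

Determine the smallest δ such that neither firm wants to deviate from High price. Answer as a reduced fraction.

20/(1−δ) ≥ 34 + 10δ/(1−δ)
20 ≥ 34 − 24δ
δ ≥ 14/24 = 7/12.

7/12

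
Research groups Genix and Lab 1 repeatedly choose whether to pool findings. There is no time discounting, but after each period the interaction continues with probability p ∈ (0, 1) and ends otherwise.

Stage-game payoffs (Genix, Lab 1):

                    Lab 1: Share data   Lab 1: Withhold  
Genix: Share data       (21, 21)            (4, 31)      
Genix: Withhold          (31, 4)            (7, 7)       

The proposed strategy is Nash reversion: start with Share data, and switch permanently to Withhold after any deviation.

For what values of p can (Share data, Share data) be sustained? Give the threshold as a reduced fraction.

5/12

Expected cooperation value is 21 + p·21 + p²·21 + … = 21/(1−p); deviation gives 31 + p·7/(1−p).
21 ≥ 31(1−p) + 7p ⇒ 24p ≥ 10 ⇒ p ≥ 10/24 = 5/12.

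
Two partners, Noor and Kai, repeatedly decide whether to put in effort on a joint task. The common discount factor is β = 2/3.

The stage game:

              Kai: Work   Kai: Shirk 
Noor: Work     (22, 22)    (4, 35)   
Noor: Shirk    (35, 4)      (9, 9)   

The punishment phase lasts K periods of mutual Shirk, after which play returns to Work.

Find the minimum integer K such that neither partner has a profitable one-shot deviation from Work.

2

Need Σ_{k=1}^{K} β^k ≥ (35−22)/(22−9) = 1.0000 at β = 2/3.
At K = 1 the sum is 0.6667 < 1.0000; at K = 2 it is 1.1111 ≥ 1.0000.
So the minimum punishment length is K = 2.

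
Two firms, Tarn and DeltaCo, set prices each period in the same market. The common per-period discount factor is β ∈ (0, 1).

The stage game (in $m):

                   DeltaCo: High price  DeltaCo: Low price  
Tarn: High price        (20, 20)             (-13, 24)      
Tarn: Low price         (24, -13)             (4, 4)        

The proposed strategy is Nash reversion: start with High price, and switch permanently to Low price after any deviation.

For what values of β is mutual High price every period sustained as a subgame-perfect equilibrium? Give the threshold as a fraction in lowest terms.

Under grim trigger the critical discount factor is (T−C)/(T−P) with T = 24, C = 20, P = 4.
β* = (24−20)/(24−4) = 4/20 = 1/5.

1/5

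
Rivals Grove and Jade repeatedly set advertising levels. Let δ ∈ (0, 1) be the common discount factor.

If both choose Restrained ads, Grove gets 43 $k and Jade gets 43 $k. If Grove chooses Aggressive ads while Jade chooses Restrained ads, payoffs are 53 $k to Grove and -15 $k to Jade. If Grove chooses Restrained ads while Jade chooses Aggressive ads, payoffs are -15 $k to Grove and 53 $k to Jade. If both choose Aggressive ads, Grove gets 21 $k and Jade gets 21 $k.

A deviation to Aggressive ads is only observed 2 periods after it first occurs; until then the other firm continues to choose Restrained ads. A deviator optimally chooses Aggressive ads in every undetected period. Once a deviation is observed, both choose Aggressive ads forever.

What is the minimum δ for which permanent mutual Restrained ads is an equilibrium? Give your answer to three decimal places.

The best deviation is to choose Aggressive ads for all 2 undetected periods, earning 53 each, then 21 forever once detected.
Deviation value: 53(1−δ^2)/(1−δ) + 21δ^2/(1−δ); cooperation value: 43/(1−δ).
IC: 43 ≥ 53(1−δ^2) + 21δ^2 = 53 − 32δ^2.
So δ^2 ≥ 10/32 = 5/16, giving δ ≥ (5/16)^(1/2) ≈ 0.559.

0.559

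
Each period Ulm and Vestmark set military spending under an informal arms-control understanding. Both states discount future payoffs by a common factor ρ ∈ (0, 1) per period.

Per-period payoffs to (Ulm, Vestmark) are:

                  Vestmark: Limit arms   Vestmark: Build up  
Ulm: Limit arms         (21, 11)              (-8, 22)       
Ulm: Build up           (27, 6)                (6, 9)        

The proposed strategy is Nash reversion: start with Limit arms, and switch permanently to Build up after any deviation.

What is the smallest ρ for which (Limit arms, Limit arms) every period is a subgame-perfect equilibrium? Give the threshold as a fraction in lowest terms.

For Ulm: deviation gain 27−21 = 6, per-period punishment loss 21−6 = 15. IC gives ρ ≥ 6/21 = 2/7.
For Vestmark: gain 11, loss 2 per period, so ρ ≥ 11/13.
The tighter constraint is Vestmark's, so cooperation needs ρ ≥ 11/13.

11/13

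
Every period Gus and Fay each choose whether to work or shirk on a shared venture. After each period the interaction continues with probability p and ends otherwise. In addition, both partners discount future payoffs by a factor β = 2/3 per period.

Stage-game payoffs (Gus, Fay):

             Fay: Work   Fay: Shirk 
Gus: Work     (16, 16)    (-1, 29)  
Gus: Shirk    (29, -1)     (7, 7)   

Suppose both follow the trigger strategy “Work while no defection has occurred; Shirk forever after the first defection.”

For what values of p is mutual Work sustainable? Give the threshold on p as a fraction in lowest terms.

Expected continuation weight on next period's payoff is β·p = 2/3·p, which plays the role of the discount factor.
Cooperation requires 2/3·p ≥ (29−16)/(29−7) = 13/22, hence p ≥ 39/44.

39/44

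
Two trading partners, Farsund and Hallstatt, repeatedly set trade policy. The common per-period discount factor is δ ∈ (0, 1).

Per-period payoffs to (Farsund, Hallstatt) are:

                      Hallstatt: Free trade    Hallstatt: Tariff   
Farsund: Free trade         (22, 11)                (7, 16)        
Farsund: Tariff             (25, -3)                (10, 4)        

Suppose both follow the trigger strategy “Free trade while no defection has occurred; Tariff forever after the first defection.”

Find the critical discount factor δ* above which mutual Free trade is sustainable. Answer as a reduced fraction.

Farsund: cooperation gives 22 each period; deviation gives 25 once then 10 forever.
  22/(1−δ) ≥ 25 + 10δ/(1−δ) ⇒ δ ≥ 3/15 = 1/5.
Hallstatt: cooperation gives 11 each period; deviation gives 16 once then 4 forever.
  δ ≥ 5/12.
Both must hold, so the binding constraint is Hallstatt's: δ ≥ 5/12.

5/12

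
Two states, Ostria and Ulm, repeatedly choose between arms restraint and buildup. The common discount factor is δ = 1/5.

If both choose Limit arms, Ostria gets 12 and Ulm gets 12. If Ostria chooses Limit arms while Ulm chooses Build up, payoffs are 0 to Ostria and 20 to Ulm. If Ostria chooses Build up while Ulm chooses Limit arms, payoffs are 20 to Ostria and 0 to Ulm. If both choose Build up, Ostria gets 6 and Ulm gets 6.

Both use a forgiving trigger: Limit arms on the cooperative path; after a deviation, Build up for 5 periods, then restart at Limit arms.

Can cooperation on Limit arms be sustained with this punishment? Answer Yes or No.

A one-shot deviation gives 20 now, then 6 for 5 periods, then back to 12.
Gain from deviating: (20−12) today; loss: (12−6) in each of the next 5 periods.
No-deviation condition: (12−6)(δ+…+δ^5) ≥ 20−12, i.e. δ+…+δ^5 ≥ 4/3.
At δ = 1/5: δ+…+δ^5 = 0.2499 < 1.3333.
So cooperation is not sustainable.

No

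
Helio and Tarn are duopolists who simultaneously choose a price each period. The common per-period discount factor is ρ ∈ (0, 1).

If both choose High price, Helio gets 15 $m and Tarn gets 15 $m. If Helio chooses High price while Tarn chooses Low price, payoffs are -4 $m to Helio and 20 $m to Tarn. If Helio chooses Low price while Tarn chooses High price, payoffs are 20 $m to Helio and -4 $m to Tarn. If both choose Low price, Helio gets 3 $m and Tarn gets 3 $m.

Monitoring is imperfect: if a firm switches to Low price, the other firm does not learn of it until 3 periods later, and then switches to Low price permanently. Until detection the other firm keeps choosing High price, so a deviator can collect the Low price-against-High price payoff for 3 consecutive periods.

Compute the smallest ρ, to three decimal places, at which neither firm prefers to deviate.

0.665

Deviating for the 3 undetected periods gains 20−15 = 5 per period over cooperation, then loses 15−3 = 12 per period forever once punishment starts.
Gain: 5(1 + ρ + … + ρ^2); loss: 12·ρ^3/(1−ρ).
No profitable deviation ⇔ 5(1−ρ^3) ≤ 12·ρ^3, i.e. ρ^3 ≥ 5/(5+12) = 5/17.
Hence ρ ≥ (5/17)^(1/3) ≈ 0.665.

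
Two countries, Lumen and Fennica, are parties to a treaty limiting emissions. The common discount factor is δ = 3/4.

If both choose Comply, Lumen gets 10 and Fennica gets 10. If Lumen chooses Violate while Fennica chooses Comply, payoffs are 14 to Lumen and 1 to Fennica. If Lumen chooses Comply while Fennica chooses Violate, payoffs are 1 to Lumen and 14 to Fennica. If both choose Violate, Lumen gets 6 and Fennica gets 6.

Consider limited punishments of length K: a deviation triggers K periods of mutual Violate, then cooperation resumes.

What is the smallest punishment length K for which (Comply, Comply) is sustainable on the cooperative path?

2

Need Σ_{k=1}^{K} δ^k ≥ (14−10)/(10−6) = 1.0000 at δ = 3/4.
At K = 1 the sum is 0.7500 < 1.0000; at K = 2 it is 1.3125 ≥ 1.0000.
So the minimum punishment length is K = 2.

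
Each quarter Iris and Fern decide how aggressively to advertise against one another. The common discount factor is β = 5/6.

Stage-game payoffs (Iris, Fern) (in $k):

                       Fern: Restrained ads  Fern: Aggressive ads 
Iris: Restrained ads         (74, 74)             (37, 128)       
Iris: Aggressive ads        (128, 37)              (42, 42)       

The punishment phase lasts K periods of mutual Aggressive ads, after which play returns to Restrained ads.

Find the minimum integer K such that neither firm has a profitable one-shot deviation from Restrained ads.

3

IC: β(1−β^K)/(1−β) ≥ (128−74)/(74−42) = 27/16.
With β = 5/6: need 1 − β^K ≥ 27/16·(1−5/6)/(5/6), i.e. β^K ≤ 0.6625.
Since (5/6)^2 = 0.6944 and (5/6)^3 = 0.5787, the smallest such K is 3.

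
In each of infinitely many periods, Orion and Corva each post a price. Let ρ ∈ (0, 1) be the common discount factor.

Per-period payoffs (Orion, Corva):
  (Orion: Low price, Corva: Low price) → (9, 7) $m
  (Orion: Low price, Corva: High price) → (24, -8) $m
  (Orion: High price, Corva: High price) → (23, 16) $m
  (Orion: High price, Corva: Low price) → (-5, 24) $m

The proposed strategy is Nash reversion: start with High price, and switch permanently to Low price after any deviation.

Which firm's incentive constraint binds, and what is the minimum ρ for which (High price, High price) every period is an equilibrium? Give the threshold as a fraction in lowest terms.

Orion: cooperation gives 23 each period; deviation gives 24 once then 9 forever.
  23/(1−ρ) ≥ 24 + 9ρ/(1−ρ) ⇒ ρ ≥ 1/15.
Corva: cooperation gives 16 each period; deviation gives 24 once then 7 forever.
  ρ ≥ 8/17.
Both must hold, so the binding constraint is Corva's: ρ ≥ 8/17.

Corva; ρ ≥ 8/17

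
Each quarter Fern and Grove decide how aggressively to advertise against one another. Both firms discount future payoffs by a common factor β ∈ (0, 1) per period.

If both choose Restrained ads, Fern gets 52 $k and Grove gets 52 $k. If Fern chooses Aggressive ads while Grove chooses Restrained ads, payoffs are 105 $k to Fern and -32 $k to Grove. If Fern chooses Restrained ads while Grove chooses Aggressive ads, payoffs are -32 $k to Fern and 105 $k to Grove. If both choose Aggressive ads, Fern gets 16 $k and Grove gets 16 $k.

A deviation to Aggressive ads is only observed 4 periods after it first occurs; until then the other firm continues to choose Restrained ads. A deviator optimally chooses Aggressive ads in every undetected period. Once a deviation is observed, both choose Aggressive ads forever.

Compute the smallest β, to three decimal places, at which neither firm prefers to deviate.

The best deviation is to choose Aggressive ads for all 4 undetected periods, earning 105 each, then 16 forever once detected.
Deviation value: 105(1−β^4)/(1−β) + 16β^4/(1−β); cooperation value: 52/(1−β).
IC: 52 ≥ 105(1−β^4) + 16β^4 = 105 − 89β^4.
So β^4 ≥ 53/89, giving β ≥ (53/89)^(1/4) ≈ 0.878.

0.878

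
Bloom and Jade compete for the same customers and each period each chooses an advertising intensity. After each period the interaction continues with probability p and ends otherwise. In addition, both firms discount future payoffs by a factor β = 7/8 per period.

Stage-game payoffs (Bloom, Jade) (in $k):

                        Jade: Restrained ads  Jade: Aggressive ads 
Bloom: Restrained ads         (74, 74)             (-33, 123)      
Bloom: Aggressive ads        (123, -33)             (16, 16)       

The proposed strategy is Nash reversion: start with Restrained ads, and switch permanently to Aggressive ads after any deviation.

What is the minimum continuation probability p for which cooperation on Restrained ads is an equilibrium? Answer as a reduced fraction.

With continuation probability p and discount β, the effective per-period discount factor is βp.
Grim-trigger IC: βp ≥ (123−74)/(123−16) = 49/107.
So p ≥ (49/107)/(7/8) = 56/107.

56/107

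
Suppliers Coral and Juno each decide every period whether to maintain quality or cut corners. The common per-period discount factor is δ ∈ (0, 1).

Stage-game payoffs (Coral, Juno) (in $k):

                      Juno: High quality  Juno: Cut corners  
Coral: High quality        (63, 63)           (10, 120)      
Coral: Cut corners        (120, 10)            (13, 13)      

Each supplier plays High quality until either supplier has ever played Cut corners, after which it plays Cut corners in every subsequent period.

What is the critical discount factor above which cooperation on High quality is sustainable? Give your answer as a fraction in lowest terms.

Under grim trigger the critical discount factor is (T−C)/(T−P) with T = 120, C = 63, P = 13.
δ* = (120−63)/(120−13) = 57/107.

57/107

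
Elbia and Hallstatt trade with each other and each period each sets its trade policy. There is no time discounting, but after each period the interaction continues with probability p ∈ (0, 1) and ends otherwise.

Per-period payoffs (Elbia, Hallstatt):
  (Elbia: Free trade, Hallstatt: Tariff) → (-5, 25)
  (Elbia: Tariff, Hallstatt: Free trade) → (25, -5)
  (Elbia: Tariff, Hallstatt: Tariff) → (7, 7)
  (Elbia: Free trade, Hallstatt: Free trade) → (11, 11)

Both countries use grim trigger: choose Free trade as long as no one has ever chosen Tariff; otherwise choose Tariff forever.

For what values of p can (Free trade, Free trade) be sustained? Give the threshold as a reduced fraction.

Expected cooperation value is 11 + p·11 + p²·11 + … = 11/(1−p); deviation gives 25 + p·7/(1−p).
11 ≥ 25(1−p) + 7p ⇒ 18p ≥ 14 ⇒ p ≥ 14/18 = 7/9.

7/9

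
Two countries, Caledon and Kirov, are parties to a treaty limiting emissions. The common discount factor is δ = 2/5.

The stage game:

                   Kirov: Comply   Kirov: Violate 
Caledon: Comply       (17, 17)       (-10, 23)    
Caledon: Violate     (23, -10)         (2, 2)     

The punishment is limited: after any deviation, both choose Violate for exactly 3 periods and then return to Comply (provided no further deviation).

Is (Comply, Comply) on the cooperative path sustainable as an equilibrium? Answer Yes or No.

Yes

A one-shot deviation gives 23 now, then 2 for 3 periods, then back to 17.
Gain from deviating: (23−17) today; loss: (17−2) in each of the next 3 periods.
No-deviation condition: (17−2)(δ+…+δ^3) ≥ 23−17, i.e. δ+…+δ^3 ≥ 2/5.
At δ = 2/5: δ+…+δ^3 = 0.6240 ≥ 0.4000.
So cooperation is sustainable.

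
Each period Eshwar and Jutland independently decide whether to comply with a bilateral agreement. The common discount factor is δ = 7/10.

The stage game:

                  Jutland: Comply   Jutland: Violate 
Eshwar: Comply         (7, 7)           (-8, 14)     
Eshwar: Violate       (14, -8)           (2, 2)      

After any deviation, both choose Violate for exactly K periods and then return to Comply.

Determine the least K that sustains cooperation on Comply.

IC: δ(1−δ^K)/(1−δ) ≥ (14−7)/(7−2) = 7/5.
With δ = 7/10: need 1 − δ^K ≥ 7/5·(1−7/10)/(7/10), i.e. δ^K ≤ 0.4000.
Since (7/10)^2 = 0.4900 and (7/10)^3 = 0.3430, the smallest such K is 3.

3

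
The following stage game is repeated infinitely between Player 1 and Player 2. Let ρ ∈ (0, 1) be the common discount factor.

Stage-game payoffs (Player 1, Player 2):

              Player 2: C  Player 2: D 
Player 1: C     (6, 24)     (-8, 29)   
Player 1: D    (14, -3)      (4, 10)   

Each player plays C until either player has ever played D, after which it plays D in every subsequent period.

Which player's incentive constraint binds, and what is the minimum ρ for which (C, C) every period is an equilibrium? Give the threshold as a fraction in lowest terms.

For Player 1: deviation gain 14−6 = 8, per-period punishment loss 6−4 = 2. IC gives ρ ≥ 8/10 = 4/5.
For Player 2: gain 5, loss 14 per period, so ρ ≥ 5/19.
The tighter constraint is Player 1's, so cooperation needs ρ ≥ 4/5.

Player 1; ρ ≥ 4/5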